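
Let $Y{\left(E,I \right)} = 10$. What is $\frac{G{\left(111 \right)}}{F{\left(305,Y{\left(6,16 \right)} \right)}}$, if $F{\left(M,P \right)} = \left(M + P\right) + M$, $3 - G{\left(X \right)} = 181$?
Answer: $- \frac{89}{310} \approx -0.2871$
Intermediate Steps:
$G{\left(X \right)} = -178$ ($G{\left(X \right)} = 3 - 181 = -178$)
$F{\left(M,P \right)} = P + 2 M$
$\frac{G{\left(111 \right)}}{F{\left(305,Y{\left(6,16 \right)} \right)}} = - \frac{178}{10 + 2 \cdot 305} = - \frac{178}{10 + 610} = - \frac{178}{620} = \left(-178\right) \frac{1}{620} = - \frac{89}{310}$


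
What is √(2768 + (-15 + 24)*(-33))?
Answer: √2471 ≈ 49.709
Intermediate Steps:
√(2768 + (-15 + 24)*(-33)) = √(2768 + 9*(-33)) = √(2768 - 297) = √2471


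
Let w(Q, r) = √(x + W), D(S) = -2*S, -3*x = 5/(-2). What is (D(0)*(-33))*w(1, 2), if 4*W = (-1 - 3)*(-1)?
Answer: 0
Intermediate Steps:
x = ⅚ (x = -5/(3*(-2)) = -5*(-1)/(3*2) = -⅓*(-5/2) = ⅚ ≈ 0.83333)
W = 1 (W = ((-1 - 3)*(-1))/4 = (-4*(-1))/4 = (¼)*4 = 1)
w(Q, r) = √66/6 (w(Q, r) = √(⅚ + 1) = √(11/6) = √66/6)
(D(0)*(-33))*w(1, 2) = (-2*0*(-33))*(√66/6) = (0*(-33))*(√66/6) = 0*(√66/6) = 0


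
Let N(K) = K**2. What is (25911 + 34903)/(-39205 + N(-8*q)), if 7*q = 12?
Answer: -2979886/1911829 ≈ -1.5587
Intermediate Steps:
q = 12/7 (q = (1/7)*12 = 12/7 ≈ 1.7143)
(25911 + 34903)/(-39205 + N(-8*q)) = (25911 + 34903)/(-39205 + (-8*12/7)**2) = 60814/(-39205 + (-96/7)**2) = 60814/(-39205 + 9216/49) = 60814/(-1911829/49) = 60814*(-49/1911829) = -2979886/1911829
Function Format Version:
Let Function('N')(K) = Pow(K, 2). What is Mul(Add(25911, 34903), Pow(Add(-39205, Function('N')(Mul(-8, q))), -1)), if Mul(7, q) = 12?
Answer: Rational(-2979886, 1911829) ≈ -1.5587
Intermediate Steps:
q = Rational(12, 7) (q = Mul(Rational(1, 7), 12) = Rational(12, 7) ≈ 1.7143)
Mul(Add(25911, 34903), Pow(Add(-39205, Function('N')(Mul(-8, q))), -1)) = Mul(Add(25911, 34903), Pow(Add(-39205, Pow(Mul(-8, Rational(12, 7)), 2)), -1)) = Mul(60814, Pow(Add(-39205, Pow(Rational(-96, 7), 2)), -1)) = Mul(60814, Pow(Add(-39205, Rational(9216, 49)), -1)) = Mul(60814, Pow(Rational(-1911829, 49), -1)) = Mul(60814, Rational(-49, 1911829)) = Rational(-2979886, 1911829)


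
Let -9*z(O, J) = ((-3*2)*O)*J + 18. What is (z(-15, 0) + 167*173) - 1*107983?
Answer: -79094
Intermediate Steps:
z(O, J) = -2 + 2*J*O/3 (z(O, J) = -(((-3*2)*O)*J + 18)/9 = -((-6*O)*J + 18)/9 = -(-6*J*O + 18)/9 = -(18 - 6*J*O)/9 = -2 + 2*J*O/3)
(z(-15, 0) + 167*173) - 1*107983 = ((-2 + (⅔)*0*(-15)) + 167*173) - 1*107983 = ((-2 + 0) + 28891) - 107983 = (-2 + 28891) - 107983 = 28889 - 107983 = -79094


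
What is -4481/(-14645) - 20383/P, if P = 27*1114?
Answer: -163729517/440492310 ≈ -0.37170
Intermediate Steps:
P = 30078
-4481/(-14645) - 20383/P = -4481/(-14645) - 20383/30078 = -4481*(-1/14645) - 20383*1/30078 = 4481/14645 - 20383/30078 = -163729517/440492310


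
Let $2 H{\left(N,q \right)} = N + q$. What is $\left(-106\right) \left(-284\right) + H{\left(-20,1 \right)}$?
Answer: $\frac{60189}{2} \approx 30095.0$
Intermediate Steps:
$H{\left(N,q \right)} = \frac{N}{2} + \frac{q}{2}$ ($H{\left(N,q \right)} = \frac{N + q}{2} = \frac{N}{2} + \frac{q}{2}$)
$\left(-106\right) \left(-284\right) + H{\left(-20,1 \right)} = \left(-106\right) \left(-284\right) + \left(\frac{1}{2} \left(-20\right) + \frac{1}{2} \cdot 1\right) = 30104 + \left(-10 + \frac{1}{2}\right) = 30104 - \frac{19}{2} = \frac{60189}{2}$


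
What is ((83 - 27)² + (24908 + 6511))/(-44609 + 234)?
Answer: -6911/8875 ≈ -0.77870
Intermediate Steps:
((83 - 27)² + (24908 + 6511))/(-44609 + 234) = (56² + 31419)/(-44375) = (3136 + 31419)*(-1/44375) = 34555*(-1/44375) = -6911/8875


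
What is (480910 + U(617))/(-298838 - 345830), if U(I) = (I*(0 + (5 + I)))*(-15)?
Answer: 1318925/161167 ≈ 8.1836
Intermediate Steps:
U(I) = -15*I*(5 + I) (U(I) = (I*(5 + I))*(-15) = -15*I*(5 + I))
(480910 + U(617))/(-298838 - 345830) = (480910 - 15*617*(5 + 617))/(-298838 - 345830) = (480910 - 15*617*622)/(-644668) = (480910 - 5756610)*(-1/644668) = -5275700*(-1/644668) = 1318925/161167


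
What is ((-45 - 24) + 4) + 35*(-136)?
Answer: -4825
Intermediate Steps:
((-45 - 24) + 4) + 35*(-136) = (-69 + 4) - 4760 = -65 - 4760 = -4825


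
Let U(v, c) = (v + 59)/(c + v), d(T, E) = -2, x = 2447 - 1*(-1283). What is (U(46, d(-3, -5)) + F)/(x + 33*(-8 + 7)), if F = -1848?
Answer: -81207/162668 ≈ -0.49922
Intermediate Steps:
x = 3730 (x = 2447 + 1283 = 3730)
U(v, c) = (59 + v)/(c + v)
(U(46, d(-3, -5)) + F)/(x + 33*(-8 + 7)) = ((59 + 46)/(-2 + 46) - 1848)/(3730 + 33*(-8 + 7)) = (105/44 - 1848)/(3730 + 33*(-1)) = ((1/44)*105 - 1848)/(3730 - 33) = (105/44 - 1848)/3697 = -81207/44*1/3697 = -81207/162668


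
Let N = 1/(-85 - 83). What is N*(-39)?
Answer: 13/56 ≈ 0.23214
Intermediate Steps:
N = -1/168 (N = 1/(-168) = -1/168 ≈ -0.0059524)
N*(-39) = -1/168*(-39) = 13/56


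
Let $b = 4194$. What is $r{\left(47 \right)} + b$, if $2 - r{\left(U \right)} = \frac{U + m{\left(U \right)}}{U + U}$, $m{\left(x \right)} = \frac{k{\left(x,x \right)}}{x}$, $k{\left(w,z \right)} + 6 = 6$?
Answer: $\frac{8391}{2} \approx 4195.5$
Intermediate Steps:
$k{\left(w,z \right)} = 0$ ($k{\left(w,z \right)} = -6 + 6 = 0$)
$m{\left(x \right)} = 0$ ($m{\left(x \right)} = \frac{0}{x} = 0$)
$r{\left(U \right)} = \frac{3}{2}$ ($r{\left(U \right)} = 2 - \frac{U + 0}{U + U} = 2 - \frac{U}{2 U} = 2 - U \frac{1}{2 U} = 2 - \frac{1}{2} = \frac{3}{2}$)
$r{\left(47 \right)} + b = \frac{3}{2} + 4194 = \frac{8391}{2}$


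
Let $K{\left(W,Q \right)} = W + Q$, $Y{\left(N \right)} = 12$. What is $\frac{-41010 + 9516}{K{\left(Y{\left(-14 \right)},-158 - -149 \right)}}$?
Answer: $-10498$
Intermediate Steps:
$K{\left(W,Q \right)} = Q + W$
$\frac{-41010 + 9516}{K{\left(Y{\left(-14 \right)},-158 - -149 \right)}} = \frac{-41010 + 9516}{\left(-158 - -149\right) + 12} = - \frac{31494}{\left(-158 + 149\right) + 12} = - \frac{31494}{-9 + 12} = - \frac{31494}{3} = \left(-31494\right) \frac{1}{3} = -10498$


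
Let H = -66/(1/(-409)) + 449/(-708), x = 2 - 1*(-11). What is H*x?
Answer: 248446939/708 ≈ 3.5091e+5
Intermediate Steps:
x = 13 (x = 2 + 11 = 13)
H = 19111303/708 (H = -66/(-1/409) + 449*(-1/708) = -66*(-409) - 449/708 = 26994 - 449/708 = 19111303/708 ≈ 26993.)
H*x = (19111303/708)*13 = 248446939/708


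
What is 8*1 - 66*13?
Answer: -850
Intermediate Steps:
8*1 - 66*13 = 8 - 858 = -850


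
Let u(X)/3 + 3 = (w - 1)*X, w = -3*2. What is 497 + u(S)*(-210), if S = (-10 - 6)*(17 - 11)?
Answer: -420973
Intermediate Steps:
w = -6
S = -96 (S = -16*6 = -96)
u(X) = -9 - 21*X (u(X) = -9 + 3*((-6 - 1)*X) = -9 + 3*(-7*X) = -9 - 21*X)
497 + u(S)*(-210) = 497 + (-9 - 21*(-96))*(-210) = 497 + (-9 + 2016)*(-210) = 497 + 2007*(-210) = 497 - 421470 = -420973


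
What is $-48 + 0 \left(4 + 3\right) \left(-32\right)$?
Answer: $-48$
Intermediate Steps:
$-48 + 0 \left(4 + 3\right) \left(-32\right) = -48 + 0 \cdot 7 \left(-32\right) = -48 + 0 \left(-32\right) = -48 + 0 = -48$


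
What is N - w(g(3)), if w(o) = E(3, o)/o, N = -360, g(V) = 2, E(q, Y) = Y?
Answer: -361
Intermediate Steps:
w(o) = 1 (w(o) = o/o = 1)
N - w(g(3)) = -360 - 1*1 = -360 - 1 = -361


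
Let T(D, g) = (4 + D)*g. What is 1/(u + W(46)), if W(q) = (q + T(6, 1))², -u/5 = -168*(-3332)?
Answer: -1/2795744 ≈ -3.5769e-7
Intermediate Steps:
u = -2798880 (u = -(-840)*(-3332) = -5*559776 = -2798880)
T(D, g) = g*(4 + D)
W(q) = (10 + q)² (W(q) = (q + 1*(4 + 6))² = (q + 1*10)² = (q + 10)² = (10 + q)²)
1/(u + W(46)) = 1/(-2798880 + (10 + 46)²) = 1/(-2798880 + 56²) = 1/(-2798880 + 3136) = 1/(-2795744) = -1/2795744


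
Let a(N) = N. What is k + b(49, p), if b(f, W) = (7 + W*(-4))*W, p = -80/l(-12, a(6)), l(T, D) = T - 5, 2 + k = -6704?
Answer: -1954114/289 ≈ -6761.6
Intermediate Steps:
k = -6706 (k = -2 - 6704 = -6706)
l(T, D) = -5 + T
p = 80/17 (p = -80/(-5 - 12) = -80/(-17) = -80*(-1/17) = 80/17 ≈ 4.7059)
b(f, W) = W*(7 - 4*W) (b(f, W) = (7 - 4*W)*W = W*(7 - 4*W))
k + b(49, p) = -6706 + 80*(7 - 4*80/17)/17 = -6706 + 80*(7 - 320/17)/17 = -6706 + (80/17)*(-201/17) = -6706 - 16080/289 = -1954114/289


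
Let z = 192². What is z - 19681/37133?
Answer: 1368851231/37133 ≈ 36864.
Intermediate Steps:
z = 36864
z - 19681/37133 = 36864 - 19681/37133 = 1368851231/37133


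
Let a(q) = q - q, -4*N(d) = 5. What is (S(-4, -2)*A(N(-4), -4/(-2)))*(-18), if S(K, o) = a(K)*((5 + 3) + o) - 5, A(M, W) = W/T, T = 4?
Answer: 45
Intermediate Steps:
N(d) = -5/4 (N(d) = -¼*5 = -5/4)
A(M, W) = W/4
a(q) = 0
S(K, o) = -5 (S(K, o) = 0*((5 + 3) + o) - 5 = 0*(8 + o) - 5 = 0 - 5 = -5)
(S(-4, -2)*A(N(-4), -4/(-2)))*(-18) = -5*(-4/(-2))/4*(-18) = -5*(-4*(-½))/4*(-18) = -5*2/4*(-18) = -5*½*(-18) = -5/2*(-18) = 45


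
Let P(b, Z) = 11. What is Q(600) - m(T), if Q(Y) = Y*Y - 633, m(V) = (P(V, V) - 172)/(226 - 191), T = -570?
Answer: 1796858/5 ≈ 3.5937e+5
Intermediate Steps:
m(V) = -23/5 (m(V) = (11 - 172)/(226 - 191) = -161/35 = -161*1/35 = -23/5)
Q(Y) = -633 + Y**2 (Q(Y) = Y**2 - 633 = -633 + Y**2)
Q(600) - m(T) = (-633 + 600**2) - 1*(-23/5) = (-633 + 360000) + 23/5 = 359367 + 23/5 = 1796858/5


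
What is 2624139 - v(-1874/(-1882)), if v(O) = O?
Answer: 2469313862/941 ≈ 2.6241e+6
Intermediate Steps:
2624139 - v(-1874/(-1882)) = 2624139 - (-1874)/(-1882) = 2624139 - (-1874)*(-1)/1882 = 2624139 - 1*937/941 = 2624139 - 937/941 = 2469313862/941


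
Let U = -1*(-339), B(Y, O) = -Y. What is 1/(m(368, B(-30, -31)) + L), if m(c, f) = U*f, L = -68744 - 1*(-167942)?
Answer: 1/109368 ≈ 9.1434e-6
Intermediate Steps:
U = 339
L = 99198 (L = -68744 + 167942 = 99198)
m(c, f) = 339*f
1/(m(368, B(-30, -31)) + L) = 1/(339*(-1*(-30)) + 99198) = 1/(339*30 + 99198) = 1/(10170 + 99198) = 1/109368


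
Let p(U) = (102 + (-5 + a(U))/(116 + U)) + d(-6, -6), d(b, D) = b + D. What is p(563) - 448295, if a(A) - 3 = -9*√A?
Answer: -304331197/679 - 9*√563/679 ≈ -4.4821e+5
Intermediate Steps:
d(b, D) = D + b
a(A) = 3 - 9*√A
p(U) = 90 + (-2 - 9*√U)/(116 + U) (p(U) = (102 + (-5 + (3 - 9*√U))/(116 + U)) + (-6 - 6) = (102 + (-2 - 9*√U)/(116 + U)) - 12 = 90 + (-2 - 9*√U)/(116 + U))
p(563) - 448295 = (10438 - 9*√563 + 90*563)/(116 + 563) - 448295 = (10438 - 9*√563 + 50670)/679 - 448295 = (61108 - 9*√563)/679 - 448295 = (61108/679 - 9*√563/679) - 448295 = -304331197/679 - 9*√563/679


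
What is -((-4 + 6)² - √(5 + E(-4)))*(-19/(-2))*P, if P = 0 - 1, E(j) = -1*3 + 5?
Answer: 38 - 19*√7/2 ≈ 12.865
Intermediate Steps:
E(j) = 2 (E(j) = -3 + 5 = 2)
P = -1
-((-4 + 6)² - √(5 + E(-4)))*(-19/(-2))*P = -((-4 + 6)² - √(5 + 2))*(-19/(-2))*(-1) = -(2² - √7)*(-19*(-½))*(-1) = -(4 - √7)*(19/2)*(-1) = -(38 - 19*√7/2)*(-1) = -(-38 + 19*√7/2) = 38 - 19*√7/2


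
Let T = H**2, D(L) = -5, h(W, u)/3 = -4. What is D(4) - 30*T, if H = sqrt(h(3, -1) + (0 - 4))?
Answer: 475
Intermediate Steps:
h(W, u) = -12 (h(W, u) = 3*(-4) = -12)
H = 4*I (H = sqrt(-12 + (0 - 4)) = sqrt(-12 - 4) = sqrt(-16) = 4*I ≈ 4.0*I)
T = -16 (T = (4*I)**2 = -16)
D(4) - 30*T = -5 - 30*(-16) = -5 + 480 = 475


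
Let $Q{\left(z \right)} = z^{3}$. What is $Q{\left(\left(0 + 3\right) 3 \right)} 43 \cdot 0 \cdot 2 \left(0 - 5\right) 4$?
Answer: $0$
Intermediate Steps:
$Q{\left(\left(0 + 3\right) 3 \right)} 43 \cdot 0 \cdot 2 \left(0 - 5\right) 4 = \left(\left(0 + 3\right) 3\right)^{3} \cdot 43 \cdot 0 \cdot 2 \left(0 - 5\right) 4 = \left(3 \cdot 3\right)^{3} \cdot 43 \cdot 0 \cdot 2 \left(-5\right) 4 = 9^{3} \cdot 43 \cdot 0 \left(-10\right) 4 = 729 \cdot 43 \cdot 0 \cdot 4 = 31347 \cdot 0 = 0$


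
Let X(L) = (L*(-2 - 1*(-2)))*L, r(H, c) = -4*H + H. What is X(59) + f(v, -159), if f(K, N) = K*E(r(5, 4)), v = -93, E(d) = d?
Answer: 1395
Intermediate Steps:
r(H, c) = -3*H
f(K, N) = -15*K (f(K, N) = K*(-3*5) = K*(-15) = -15*K)
X(L) = 0 (X(L) = (L*(-2 + 2))*L = (L*0)*L = 0*L = 0)
X(59) + f(v, -159) = 0 - 15*(-93) = 0 + 1395 = 1395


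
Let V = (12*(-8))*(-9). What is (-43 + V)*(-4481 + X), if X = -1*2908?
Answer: -6066369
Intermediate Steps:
X = -2908
V = 864 (V = -96*(-9) = 864)
(-43 + V)*(-4481 + X) = (-43 + 864)*(-4481 - 2908) = 821*(-7389) = -6066369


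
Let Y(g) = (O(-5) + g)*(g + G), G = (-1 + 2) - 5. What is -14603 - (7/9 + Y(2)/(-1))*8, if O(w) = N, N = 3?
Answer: -132203/9 ≈ -14689.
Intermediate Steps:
O(w) = 3
G = -4 (G = 1 - 5 = -4)
Y(g) = (-4 + g)*(3 + g) (Y(g) = (3 + g)*(g - 4) = (3 + g)*(-4 + g) = (-4 + g)*(3 + g))
-14603 - (7/9 + Y(2)/(-1))*8 = -14603 - (7/9 + (-12 + 2² - 1*2)/(-1))*8 = -14603 - (7*(⅑) + (-12 + 4 - 2)*(-1))*8 = -14603 - (7/9 - 10*(-1))*8 = -14603 - (7/9 + 10)*8 = -14603 - 97*8/9 = -14603 - 1*776/9 = -14603 - 776/9 = -132203/9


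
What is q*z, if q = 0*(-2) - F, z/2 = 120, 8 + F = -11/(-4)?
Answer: 1260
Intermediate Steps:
F = -21/4 (F = -8 - 11/(-4) = -8 - 11*(-¼) = -8 + 11/4 = -21/4 ≈ -5.2500)
z = 240 (z = 2*120 = 240)
q = 21/4 (q = 0*(-2) - 1*(-21/4) = 0 + 21/4 = 21/4 ≈ 5.2500)
q*z = (21/4)*240 = 1260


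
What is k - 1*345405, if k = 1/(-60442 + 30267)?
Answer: -10422595876/30175 ≈ -3.4541e+5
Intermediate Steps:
k = -1/30175 (k = 1/(-30175) = -1/30175 ≈ -3.3140e-5)
k - 1*345405 = -1/30175 - 1*345405 = -1/30175 - 345405 = -10422595876/30175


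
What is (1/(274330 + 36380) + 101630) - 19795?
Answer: 25426952851/310710 ≈ 81835.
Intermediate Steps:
(1/(274330 + 36380) + 101630) - 19795 = (1/310710 + 101630) - 19795 = 31577457301/310710 - 19795 = 25426952851/310710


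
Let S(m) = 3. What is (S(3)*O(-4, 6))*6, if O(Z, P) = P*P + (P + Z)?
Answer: 684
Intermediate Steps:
O(Z, P) = P + Z + P**2 (O(Z, P) = P**2 + (P + Z) = P + Z + P**2)
(S(3)*O(-4, 6))*6 = (3*(6 - 4 + 6**2))*6 = (3*(6 - 4 + 36))*6 = (3*38)*6 = 114*6 = 684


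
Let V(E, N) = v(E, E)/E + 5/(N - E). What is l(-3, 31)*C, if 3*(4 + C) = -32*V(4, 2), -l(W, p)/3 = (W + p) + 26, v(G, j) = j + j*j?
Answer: 4968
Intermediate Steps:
v(G, j) = j + j**2
V(E, N) = 1 + E + 5/(N - E) (V(E, N) = (E*(1 + E))/E + 5/(N - E) = (1 + E) + 5/(N - E) = 1 + E + 5/(N - E))
l(W, p) = -78 - 3*W - 3*p (l(W, p) = -3*((W + p) + 26) = -3*(26 + W + p) = -78 - 3*W - 3*p)
C = -92/3 (C = -4 + (-32*(-5 + 4*(1 + 4) - 1*2*(1 + 4))/(4 - 1*2))/3 = -4 + (-32*(-5 + 4*5 - 1*2*5)/(4 - 2))/3 = -4 + (-32*(-5 + 20 - 10)/2)/3 = -4 + (-16*5)/3 = -4 + (-32*5/2)/3 = -4 + (1/3)*(-80) = -4 - 80/3 = -92/3 ≈ -30.667)
l(-3, 31)*C = (-78 - 3*(-3) - 3*31)*(-92/3) = (-78 + 9 - 93)*(-92/3) = -162*(-92/3) = 4968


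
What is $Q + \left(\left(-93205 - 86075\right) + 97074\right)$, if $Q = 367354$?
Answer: $285148$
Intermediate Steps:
$Q + \left(\left(-93205 - 86075\right) + 97074\right) = 367354 + \left(\left(-93205 - 86075\right) + 97074\right) = 367354 + \left(-179280 + 97074\right) = 367354 - 82206 = 285148$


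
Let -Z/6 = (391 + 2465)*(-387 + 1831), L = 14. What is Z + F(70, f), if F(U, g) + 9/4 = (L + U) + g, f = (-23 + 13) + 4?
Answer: -98977233/4 ≈ -2.4744e+7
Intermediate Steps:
f = -6 (f = -10 + 4 = -6)
Z = -24744384 (Z = -6*(391 + 2465)*(-387 + 1831) = -17136*1444 = -6*4124064 = -24744384)
F(U, g) = 47/4 + U + g (F(U, g) = -9/4 + ((14 + U) + g) = -9/4 + (14 + U + g) = 47/4 + U + g)
Z + F(70, f) = -24744384 + (47/4 + 70 - 6) = -24744384 + 303/4 = -98977233/4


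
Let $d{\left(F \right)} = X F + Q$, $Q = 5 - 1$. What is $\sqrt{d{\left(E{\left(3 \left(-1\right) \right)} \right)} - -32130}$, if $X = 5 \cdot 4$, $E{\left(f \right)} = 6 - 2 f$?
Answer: $\sqrt{32374} \approx 179.93$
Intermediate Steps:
$Q = 4$
$X = 20$
$d{\left(F \right)} = 4 + 20 F$ ($d{\left(F \right)} = 20 F + 4 = 4 + 20 F$)
$\sqrt{d{\left(E{\left(3 \left(-1\right) \right)} \right)} - -32130} = \sqrt{\left(4 + 20 \left(6 - 2 \cdot 3 \left(-1\right)\right)\right) - -32130} = \sqrt{\left(4 + 20 \left(6 - -6\right)\right) + 32130} = \sqrt{\left(4 + 20 \left(6 + 6\right)\right) + 32130} = \sqrt{\left(4 + 20 \cdot 12\right) + 32130} = \sqrt{\left(4 + 240\right) + 32130} = \sqrt{244 + 32130} = \sqrt{32374}$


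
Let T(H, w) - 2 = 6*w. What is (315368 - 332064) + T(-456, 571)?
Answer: -13268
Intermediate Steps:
T(H, w) = 2 + 6*w
(315368 - 332064) + T(-456, 571) = (315368 - 332064) + (2 + 6*571) = -16696 + (2 + 3426) = -16696 + 3428 = -13268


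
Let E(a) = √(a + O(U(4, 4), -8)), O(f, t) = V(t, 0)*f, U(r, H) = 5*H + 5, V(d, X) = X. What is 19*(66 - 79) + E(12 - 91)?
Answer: -247 + I*√79 ≈ -247.0 + 8.8882*I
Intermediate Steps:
U(r, H) = 5 + 5*H
O(f, t) = 0 (O(f, t) = 0*f = 0)
E(a) = √a (E(a) = √(a + 0) = √a)
19*(66 - 79) + E(12 - 91) = 19*(66 - 79) + √(12 - 91) = 19*(-13) + √(-79) = -247 + I*√79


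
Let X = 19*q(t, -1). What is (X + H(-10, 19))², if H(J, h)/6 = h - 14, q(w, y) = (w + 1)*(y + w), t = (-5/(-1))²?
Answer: 141276996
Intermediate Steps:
t = 25 (t = (-5*(-1))² = 5² = 25)
q(w, y) = (1 + w)*(w + y)
H(J, h) = -84 + 6*h (H(J, h) = 6*(h - 14) = 6*(-14 + h) = -84 + 6*h)
X = 11856 (X = 19*(25 - 1 + 25² + 25*(-1)) = 19*(25 - 1 + 625 - 25) = 19*624 = 11856)
(X + H(-10, 19))² = (11856 + (-84 + 6*19))² = (11856 + (-84 + 114))² = (11856 + 30)² = 11886² = 141276996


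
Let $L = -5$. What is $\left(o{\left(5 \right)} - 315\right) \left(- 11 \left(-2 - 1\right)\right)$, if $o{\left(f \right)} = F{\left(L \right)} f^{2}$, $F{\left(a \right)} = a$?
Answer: $-14520$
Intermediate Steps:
$o{\left(f \right)} = - 5 f^{2}$
$\left(o{\left(5 \right)} - 315\right) \left(- 11 \left(-2 - 1\right)\right) = \left(- 5 \cdot 5^{2} - 315\right) \left(- 11 \left(-2 - 1\right)\right) = \left(\left(-5\right) 25 - 315\right) \left(\left(-11\right) \left(-3\right)\right) = \left(-125 - 315\right) 33 = \left(-440\right) 33 = -14520$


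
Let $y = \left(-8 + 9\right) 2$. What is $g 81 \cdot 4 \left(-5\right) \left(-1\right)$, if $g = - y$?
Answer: $-3240$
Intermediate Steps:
$y = 2$ ($y = 1 \cdot 2 = 2$)
$g = -2$ ($g = \left(-1\right) 2 = -2$)
$g 81 \cdot 4 \left(-5\right) \left(-1\right) = \left(-2\right) 81 \cdot 4 \left(-5\right) \left(-1\right) = - 162 \left(\left(-20\right) \left(-1\right)\right) = \left(-162\right) 20 = -3240$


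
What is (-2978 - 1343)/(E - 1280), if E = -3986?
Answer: 4321/5266 ≈ 0.82055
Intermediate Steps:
(-2978 - 1343)/(E - 1280) = (-2978 - 1343)/(-3986 - 1280) = -4321/(-5266) = -4321*(-1/5266) = 4321/5266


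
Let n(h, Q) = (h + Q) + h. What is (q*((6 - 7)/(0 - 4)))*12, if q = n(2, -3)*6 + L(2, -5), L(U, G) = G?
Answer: 3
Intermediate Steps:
n(h, Q) = Q + 2*h (n(h, Q) = (Q + h) + h = Q + 2*h)
q = 1 (q = (-3 + 2*2)*6 - 5 = (-3 + 4)*6 - 5 = 1*6 - 5 = 6 - 5 = 1)
(q*((6 - 7)/(0 - 4)))*12 = (1*((6 - 7)/(0 - 4)))*12 = (1*(-1/(-4)))*12 = (1*(-1*(-1/4)))*12 = (1*(1/4))*12 = (1/4)*12 = 3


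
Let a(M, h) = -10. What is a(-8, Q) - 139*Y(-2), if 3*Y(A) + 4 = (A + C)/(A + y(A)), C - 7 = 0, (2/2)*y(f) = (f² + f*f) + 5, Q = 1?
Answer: 1697/11 ≈ 154.27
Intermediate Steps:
y(f) = 5 + 2*f² (y(f) = (f² + f*f) + 5 = (f² + f²) + 5 = 2*f² + 5 = 5 + 2*f²)
C = 7 (C = 7 + 0 = 7)
Y(A) = -4/3 + (7 + A)/(3*(5 + A + 2*A²)) (Y(A) = -4/3 + ((A + 7)/(A + (5 + 2*A²)))/3 = -4/3 + ((7 + A)/(5 + A + 2*A²))/3 = -4/3 + (7 + A)/(3*(5 + A + 2*A²)))
a(-8, Q) - 139*Y(-2) = -10 - 139*(-13 - 8*(-2)² - 3*(-2))/(3*(5 - 2 + 2*(-2)²)) = -10 - 139*(-13 - 8*4 + 6)/(3*(5 - 2 + 2*4)) = -10 - 139*(-13 - 32 + 6)/(3*(5 - 2 + 8)) = -10 - 139*(-39)/(3*11) = -10 - 139*(-13/11) = -10 + 1807/11 = 1697/11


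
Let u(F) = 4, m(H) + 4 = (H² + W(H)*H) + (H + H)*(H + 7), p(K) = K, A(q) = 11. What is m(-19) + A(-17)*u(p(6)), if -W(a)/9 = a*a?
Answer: 62588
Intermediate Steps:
W(a) = -9*a² (W(a) = -9*a*a = -9*a²)
m(H) = -4 + H² - 9*H³ + 2*H*(7 + H) (m(H) = -4 + ((H² + (-9*H²)*H) + (H + H)*(H + 7)) = -4 + ((H² - 9*H³) + (2*H)*(7 + H)) = -4 + ((H² - 9*H³) + 2*H*(7 + H)) = -4 + (H² - 9*H³ + 2*H*(7 + H)) = -4 + H² - 9*H³ + 2*H*(7 + H))
m(-19) + A(-17)*u(p(6)) = (-4 - 9*(-19)³ + 3*(-19)² + 14*(-19)) + 11*4 = (-4 - 9*(-6859) + 3*361 - 266) + 44 = (-4 + 61731 + 1083 - 266) + 44 = 62544 + 44 = 62588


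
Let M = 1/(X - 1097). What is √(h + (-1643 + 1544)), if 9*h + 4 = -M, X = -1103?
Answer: I*√43317978/660 ≈ 9.9722*I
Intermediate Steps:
M = -1/2200 (M = 1/(-1103 - 1097) = 1/(-2200) = -1/2200 ≈ -0.00045455)
h = -2933/6600 (h = -4/9 + (-1*(-1/2200))/9 = -4/9 + (⅑)*(1/2200) = -4/9 + 1/19800 = -2933/6600 ≈ -0.44439)
√(h + (-1643 + 1544)) = √(-2933/6600 + (-1643 + 1544)) = √(-2933/6600 - 99) = √(-656333/6600) = I*√43317978/660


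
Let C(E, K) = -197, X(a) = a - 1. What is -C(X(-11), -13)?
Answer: 197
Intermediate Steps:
X(a) = -1 + a
-C(X(-11), -13) = -1*(-197) = 197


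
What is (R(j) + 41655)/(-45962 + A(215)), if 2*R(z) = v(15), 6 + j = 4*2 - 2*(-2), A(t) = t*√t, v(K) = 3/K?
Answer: -9572758531/10512835345 - 17911693*√215/4205134138 ≈ -0.97303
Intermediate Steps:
A(t) = t^(3/2)
j = 6 (j = -6 + (4*2 - 2*(-2)) = -6 + (8 + 4) = -6 + 12 = 6)
R(z) = ⅒ (R(z) = (3/15)/2 = (3*(1/15))/2 = (½)*(⅕) = ⅒)
(R(j) + 41655)/(-45962 + A(215)) = (⅒ + 41655)/(-45962 + 215^(3/2)) = 416551/(10*(-45962 + 215*√215))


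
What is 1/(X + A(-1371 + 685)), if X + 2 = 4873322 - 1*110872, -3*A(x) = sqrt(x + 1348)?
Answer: 21431016/102064099286837 + 3*sqrt(662)/204128198573674 ≈ 2.0998e-7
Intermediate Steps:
A(x) = -sqrt(1348 + x)/3 (A(x) = -sqrt(x + 1348)/3 = -sqrt(1348 + x)/3)
X = 4762448 (X = -2 + (4873322 - 1*110872) = -2 + (4873322 - 110872) = -2 + 4762450 = 4762448)
1/(X + A(-1371 + 685)) = 1/(4762448 - sqrt(1348 + (-1371 + 685))/3) = 1/(4762448 - sqrt(1348 - 686)/3) = 1/(4762448 - sqrt(662)/3)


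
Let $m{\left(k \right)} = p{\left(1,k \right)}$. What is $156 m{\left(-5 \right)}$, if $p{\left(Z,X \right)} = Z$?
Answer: $156$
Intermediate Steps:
$m{\left(k \right)} = 1$
$156 m{\left(-5 \right)} = 156 \cdot 1 = 156$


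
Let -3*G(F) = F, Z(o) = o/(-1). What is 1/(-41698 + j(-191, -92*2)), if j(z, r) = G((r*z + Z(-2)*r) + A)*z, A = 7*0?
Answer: 1/2172374 ≈ 4.6033e-7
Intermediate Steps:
A = 0
Z(o) = -o (Z(o) = o*(-1) = -o)
G(F) = -F/3
j(z, r) = z*(-2*r/3 - r*z/3) (j(z, r) = (-((r*z + (-1*(-2))*r) + 0)/3)*z = (-((r*z + 2*r) + 0)/3)*z = (-((2*r + r*z) + 0)/3)*z = (-(2*r + r*z)/3)*z = (-2*r/3 - r*z/3)*z = z*(-2*r/3 - r*z/3))
1/(-41698 + j(-191, -92*2)) = 1/(-41698 - 1/3*(-92*2)*(-191)*(2 - 191)) = 1/(-41698 - 1/3*(-184)*(-191)*(-189)) = 1/(-41698 + 2214072) = 1/2172374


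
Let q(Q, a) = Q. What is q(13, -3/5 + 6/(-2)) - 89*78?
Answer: -6929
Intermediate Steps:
q(13, -3/5 + 6/(-2)) - 89*78 = 13 - 89*78 = 13 - 6942 = -6929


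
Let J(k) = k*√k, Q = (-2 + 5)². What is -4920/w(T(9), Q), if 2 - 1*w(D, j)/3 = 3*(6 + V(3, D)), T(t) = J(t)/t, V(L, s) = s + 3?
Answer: 820/17 ≈ 48.235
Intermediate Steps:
V(L, s) = 3 + s
Q = 9 (Q = 3² = 9)
J(k) = k^(3/2)
T(t) = √t (T(t) = t^(3/2)/t = √t)
w(D, j) = -75 - 9*D (w(D, j) = 6 - 9*(6 + (3 + D)) = 6 - 9*(9 + D) = 6 - 3*(27 + 3*D) = 6 + (-81 - 9*D) = -75 - 9*D)
-4920/w(T(9), Q) = -4920/(-75 - 9*√9) = -4920/(-75 - 9*3) = -4920/(-75 - 27) = -4920/(-102) = -4920*(-1/102) = 820/17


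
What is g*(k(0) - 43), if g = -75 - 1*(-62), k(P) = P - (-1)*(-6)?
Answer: 637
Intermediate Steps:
k(P) = -6 + P (k(P) = P - 1*6 = P - 6 = -6 + P)
g = -13 (g = -75 + 62 = -13)
g*(k(0) - 43) = -13*((-6 + 0) - 43) = -13*(-6 - 43) = -13*(-49) = 637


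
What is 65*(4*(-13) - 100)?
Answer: -9880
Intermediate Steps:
65*(4*(-13) - 100) = 65*(-52 - 100) = 65*(-152) = -9880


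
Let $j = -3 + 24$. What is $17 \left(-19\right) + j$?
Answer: $-302$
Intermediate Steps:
$j = 21$
$17 \left(-19\right) + j = 17 \left(-19\right) + 21 = -323 + 21 = -302$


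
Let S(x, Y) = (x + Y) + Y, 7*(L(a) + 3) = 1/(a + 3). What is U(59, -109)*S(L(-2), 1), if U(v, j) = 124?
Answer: -744/7 ≈ -106.29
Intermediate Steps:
L(a) = -3 + 1/(7*(3 + a)) (L(a) = -3 + 1/(7*(a + 3)) = -3 + 1/(7*(3 + a)))
S(x, Y) = x + 2*Y (S(x, Y) = (Y + x) + Y = x + 2*Y)
U(59, -109)*S(L(-2), 1) = 124*((-62 - 21*(-2))/(7*(3 - 2)) + 2*1) = 124*((⅐)*(-62 + 42)/1 + 2) = 124*((⅐)*1*(-20) + 2) = 124*(-20/7 + 2) = 124*(-6/7) = -744/7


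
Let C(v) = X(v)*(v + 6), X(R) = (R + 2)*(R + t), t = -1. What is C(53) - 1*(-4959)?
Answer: 173699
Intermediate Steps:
X(R) = (-1 + R)*(2 + R) (X(R) = (R + 2)*(R - 1) = (2 + R)*(-1 + R) = (-1 + R)*(2 + R))
C(v) = (6 + v)*(-2 + v + v²) (C(v) = (-2 + v + v²)*(v + 6) = (-2 + v + v²)*(6 + v) = (6 + v)*(-2 + v + v²))
C(53) - 1*(-4959) = (6 + 53)*(-2 + 53 + 53²) - 1*(-4959) = 59*(-2 + 53 + 2809) + 4959 = 59*2860 + 4959 = 168740 + 4959 = 173699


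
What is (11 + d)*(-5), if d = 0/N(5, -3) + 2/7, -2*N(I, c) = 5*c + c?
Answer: -395/7 ≈ -56.429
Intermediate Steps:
N(I, c) = -3*c (N(I, c) = -(5*c + c)/2 = -3*c)
d = 2/7 (d = 0/((-3*(-3))) + 2/7 = 0/9 + 2*(1/7) = 0*(1/9) + 2/7 = 0 + 2/7 = 2/7 ≈ 0.28571)
(11 + d)*(-5) = (11 + 2/7)*(-5) = (79/7)*(-5) = -395/7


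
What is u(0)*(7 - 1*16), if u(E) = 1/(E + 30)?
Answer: -3/10 ≈ -0.30000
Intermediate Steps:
u(E) = 1/(30 + E)
u(0)*(7 - 1*16) = (7 - 1*16)/(30 + 0) = (7 - 16)/30 = (1/30)*(-9) = -3/10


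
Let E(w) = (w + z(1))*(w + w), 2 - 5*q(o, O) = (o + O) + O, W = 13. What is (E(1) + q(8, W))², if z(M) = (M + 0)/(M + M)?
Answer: 289/25 ≈ 11.560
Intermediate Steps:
q(o, O) = ⅖ - 2*O/5 - o/5 (q(o, O) = ⅖ - ((o + O) + O)/5 = ⅖ - ((O + o) + O)/5 = ⅖ - (o + 2*O)/5 = ⅖ + (-2*O/5 - o/5) = ⅖ - 2*O/5 - o/5)
z(M) = ½ (z(M) = M/((2*M)) = M*(1/(2*M)) = ½)
E(w) = 2*w*(½ + w) (E(w) = (w + ½)*(w + w) = (½ + w)*(2*w) = 2*w*(½ + w))
(E(1) + q(8, W))² = (1*(1 + 2*1) + (⅖ - ⅖*13 - ⅕*8))² = (1*(1 + 2) + (⅖ - 26/5 - 8/5))² = (1*3 - 32/5)² = (3 - 32/5)² = (-17/5)² = 289/25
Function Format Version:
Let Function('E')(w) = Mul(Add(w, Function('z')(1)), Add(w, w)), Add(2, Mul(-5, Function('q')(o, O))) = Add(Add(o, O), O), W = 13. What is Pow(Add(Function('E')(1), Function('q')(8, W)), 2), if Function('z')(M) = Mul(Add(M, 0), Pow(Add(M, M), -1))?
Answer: Rational(289, 25) ≈ 11.560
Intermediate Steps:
Function('q')(o, O) = Add(Rational(2, 5), Mul(Rational(-2, 5), O), Mul(Rational(-1, 5), o)) (Function('q')(o, O) = Add(Rational(2, 5), Mul(Rational(-1, 5), Add(Add(o, O), O))) = Add(Rational(2, 5), Mul(Rational(-1, 5), Add(Add(O, o), O))) = Add(Rational(2, 5), Mul(Rational(-1, 5), Add(o, Mul(2, O)))) = Add(Rational(2, 5), Add(Mul(Rational(-2, 5), O), Mul(Rational(-1, 5), o))) = Add(Rational(2, 5), Mul(Rational(-2, 5), O), Mul(Rational(-1, 5), o)))
Function('z')(M) = Rational(1, 2) (Function('z')(M) = Mul(M, Pow(Mul(2, M), -1)) = Mul(M, Mul(Rational(1, 2), Pow(M, -1))) = Rational(1, 2))
Function('E')(w) = Mul(2, w, Add(Rational(1, 2), w)) (Function('E')(w) = Mul(Add(w, Rational(1, 2)), Add(w, w)) = Mul(Add(Rational(1, 2), w), Mul(2, w)) = Mul(2, w, Add(Rational(1, 2), w)))
Pow(Add(Function('E')(1), Function('q')(8, W)), 2) = Pow(Add(Mul(1, Add(1, Mul(2, 1))), Add(Rational(2, 5), Mul(Rational(-2, 5), 13), Mul(Rational(-1, 5), 8))), 2) = Pow(Add(Mul(1, Add(1, 2)), Add(Rational(2, 5), Rational(-26, 5), Rational(-8, 5))), 2) = Pow(Add(Mul(1, 3), Rational(-32, 5)), 2) = Pow(Add(3, Rational(-32, 5)), 2) = Pow(Rational(-17, 5), 2) = Rational(289, 25)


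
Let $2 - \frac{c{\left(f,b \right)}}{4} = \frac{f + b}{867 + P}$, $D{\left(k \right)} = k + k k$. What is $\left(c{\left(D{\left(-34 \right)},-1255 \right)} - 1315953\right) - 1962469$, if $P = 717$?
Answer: $- \frac{1298251811}{396} \approx -3.2784 \cdot 10^{6}$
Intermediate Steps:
$D{\left(k \right)} = k + k^{2}$
$c{\left(f,b \right)} = 8 - \frac{b}{396} - \frac{f}{396}$ ($c{\left(f,b \right)} = 8 - 4 \frac{f + b}{867 + 717} = 8 - 4 \frac{b + f}{1584} = 8 - 4 \left(b + f\right) \frac{1}{1584} = 8 - 4 \left(\frac{b}{1584} + \frac{f}{1584}\right) = 8 - \left(\frac{b}{396} + \frac{f}{396}\right) = 8 - \frac{b}{396} - \frac{f}{396}$)
$\left(c{\left(D{\left(-34 \right)},-1255 \right)} - 1315953\right) - 1962469 = \left(\left(8 - - \frac{1255}{396} - \frac{\left(-34\right) \left(1 - 34\right)}{396}\right) - 1315953\right) - 1962469 = \left(\left(8 + \frac{1255}{396} - \frac{\left(-34\right) \left(-33\right)}{396}\right) - 1315953\right) - 1962469 = \left(\left(8 + \frac{1255}{396} - \frac{17}{6}\right) - 1315953\right) - 1962469 = \left(\frac{3301}{396} - 1315953\right) - 1962469 = - \frac{521114087}{396} - 1962469 = - \frac{1298251811}{396}$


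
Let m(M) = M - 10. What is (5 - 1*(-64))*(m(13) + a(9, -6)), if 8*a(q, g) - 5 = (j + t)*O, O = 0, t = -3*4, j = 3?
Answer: 2001/8 ≈ 250.13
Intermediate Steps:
m(M) = -10 + M
t = -12
a(q, g) = 5/8 (a(q, g) = 5/8 + ((3 - 12)*0)/8 = 5/8 + (-9*0)/8 = 5/8 + (1/8)*0 = 5/8 + 0 = 5/8)
(5 - 1*(-64))*(m(13) + a(9, -6)) = (5 - 1*(-64))*((-10 + 13) + 5/8) = (5 + 64)*(3 + 5/8) = 69*(29/8) = 2001/8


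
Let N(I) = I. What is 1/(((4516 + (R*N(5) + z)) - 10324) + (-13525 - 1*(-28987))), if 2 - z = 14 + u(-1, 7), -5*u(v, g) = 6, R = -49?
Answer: 5/46991 ≈ 0.00010640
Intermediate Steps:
u(v, g) = -6/5 (u(v, g) = -⅕*6 = -6/5)
z = -54/5 (z = 2 - (14 - 6/5) = 2 - 1*64/5 = 2 - 64/5 = -54/5 ≈ -10.800)
1/(((4516 + (R*N(5) + z)) - 10324) + (-13525 - 1*(-28987))) = 1/(((4516 + (-49*5 - 54/5)) - 10324) + (-13525 - 1*(-28987))) = 1/(((4516 + (-245 - 54/5)) - 10324) + (-13525 + 28987)) = 1/(((4516 - 1279/5) - 10324) + 15462) = 1/((21301/5 - 10324) + 15462) = 1/(-30319/5 + 15462) = 1/(46991/5) = 5/46991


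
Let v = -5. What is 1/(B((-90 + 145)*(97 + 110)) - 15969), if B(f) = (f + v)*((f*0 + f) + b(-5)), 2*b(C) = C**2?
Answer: 1/129687581 ≈ 7.7108e-9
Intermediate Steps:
b(C) = C**2/2
B(f) = (-5 + f)*(25/2 + f) (B(f) = (f - 5)*((f*0 + f) + (1/2)*(-5)**2) = (-5 + f)*((0 + f) + (1/2)*25) = (-5 + f)*(f + 25/2) = (-5 + f)*(25/2 + f))
1/(B((-90 + 145)*(97 + 110)) - 15969) = 1/((-125/2 + ((-90 + 145)*(97 + 110))**2 + 15*((-90 + 145)*(97 + 110))/2) - 15969) = 1/((-125/2 + (55*207)**2 + 15*(55*207)/2) - 15969) = 1/((-125/2 + 11385**2 + (15/2)*11385) - 15969) = 1/((-125/2 + 129618225 + 170775/2) - 15969) = 1/(129703550 - 15969) = 1/129687581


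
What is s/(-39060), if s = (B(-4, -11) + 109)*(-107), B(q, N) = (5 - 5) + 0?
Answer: 11663/39060 ≈ 0.29859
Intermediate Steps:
B(q, N) = 0 (B(q, N) = 0 + 0 = 0)
s = -11663 (s = (0 + 109)*(-107) = 109*(-107) = -11663)
s/(-39060) = -11663/(-39060) = -11663*(-1/39060) = 11663/39060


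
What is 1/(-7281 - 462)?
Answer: -1/7743 ≈ -0.00012915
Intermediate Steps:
1/(-7281 - 462) = 1/(-7743) = -1/7743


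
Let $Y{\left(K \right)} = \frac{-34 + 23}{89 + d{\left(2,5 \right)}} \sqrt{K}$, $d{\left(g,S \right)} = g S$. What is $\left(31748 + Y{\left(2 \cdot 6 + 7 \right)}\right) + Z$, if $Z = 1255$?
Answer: $33003 - \frac{\sqrt{19}}{9} \approx 33003.0$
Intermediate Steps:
$d{\left(g,S \right)} = S g$
$Y{\left(K \right)} = - \frac{\sqrt{K}}{9}$ ($Y{\left(K \right)} = \frac{-34 + 23}{89 + 5 \cdot 2} \sqrt{K} = - \frac{11}{89 + 10} \sqrt{K} = - \frac{11}{99} \sqrt{K} = \left(-11\right) \frac{1}{99} \sqrt{K} = - \frac{\sqrt{K}}{9}$)
$\left(31748 + Y{\left(2 \cdot 6 + 7 \right)}\right) + Z = \left(31748 - \frac{\sqrt{2 \cdot 6 + 7}}{9}\right) + 1255 = \left(31748 - \frac{\sqrt{12 + 7}}{9}\right) + 1255 = \left(31748 - \frac{\sqrt{19}}{9}\right) + 1255 = 33003 - \frac{\sqrt{19}}{9}$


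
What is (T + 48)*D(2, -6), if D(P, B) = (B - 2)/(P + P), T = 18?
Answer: -132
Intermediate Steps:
D(P, B) = (-2 + B)/(2*P) (D(P, B) = (-2 + B)/((2*P)) = (-2 + B)*(1/(2*P)) = (-2 + B)/(2*P))
(T + 48)*D(2, -6) = (18 + 48)*((½)*(-2 - 6)/2) = 66*((½)*(½)*(-8)) = 66*(-2) = -132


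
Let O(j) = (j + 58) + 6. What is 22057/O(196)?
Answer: 22057/260 ≈ 84.835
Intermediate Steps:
O(j) = 64 + j (O(j) = (58 + j) + 6 = 64 + j)
22057/O(196) = 22057/(64 + 196) = 22057/260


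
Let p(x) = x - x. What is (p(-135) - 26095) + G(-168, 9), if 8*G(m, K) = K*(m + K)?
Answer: -210191/8 ≈ -26274.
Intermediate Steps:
G(m, K) = K*(K + m)/8 (G(m, K) = (K*(m + K))/8 = (K*(K + m))/8 = K*(K + m)/8)
p(x) = 0
(p(-135) - 26095) + G(-168, 9) = (0 - 26095) + (⅛)*9*(9 - 168) = -26095 + (⅛)*9*(-159) = -26095 - 1431/8 = -210191/8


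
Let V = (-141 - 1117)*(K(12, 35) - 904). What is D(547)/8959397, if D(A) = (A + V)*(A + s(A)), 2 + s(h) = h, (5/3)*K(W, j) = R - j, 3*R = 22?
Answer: 275056236/1947695 ≈ 141.22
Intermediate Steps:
R = 22/3 (R = (⅓)*22 = 22/3 ≈ 7.3333)
K(W, j) = 22/5 - 3*j/5 (K(W, j) = 3*(22/3 - j)/5 = 22/5 - 3*j/5)
s(h) = -2 + h
V = 5790574/5 (V = (-141 - 1117)*((22/5 - ⅗*35) - 904) = -1258*((22/5 - 21) - 904) = -1258*(-83/5 - 904) = -1258*(-4603/5) = 5790574/5 ≈ 1.1581e+6)
D(A) = (-2 + 2*A)*(5790574/5 + A) (D(A) = (A + 5790574/5)*(A + (-2 + A)) = (5790574/5 + A)*(-2 + 2*A) = (-2 + 2*A)*(5790574/5 + A))
D(547)/8959397 = (-11581148/5 + 2*547² + (11581138/5)*547)/8959397 = (-11581148/5 + 2*299209 + 6334882486/5)*(1/8959397) = (-11581148/5 + 598418 + 6334882486/5)*(1/8959397) = (6326293428/5)*(1/8959397) = 275056236/1947695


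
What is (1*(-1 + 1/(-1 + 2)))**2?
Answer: 0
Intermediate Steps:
(1*(-1 + 1/(-1 + 2)))**2 = (1*(-1 + 1/1))**2 = (1*(-1 + 1))**2 = (1*0)**2 = 0**2 = 0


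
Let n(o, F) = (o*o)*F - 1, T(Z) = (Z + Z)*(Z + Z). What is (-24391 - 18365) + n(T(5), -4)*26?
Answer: -1082782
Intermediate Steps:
T(Z) = 4*Z² (T(Z) = (2*Z)*(2*Z) = 4*Z²)
n(o, F) = -1 + F*o² (n(o, F) = o²*F - 1 = F*o² - 1 = -1 + F*o²)
(-24391 - 18365) + n(T(5), -4)*26 = (-24391 - 18365) + (-1 - 4*(4*5²)²)*26 = -42756 + (-1 - 4*(4*25)²)*26 = -42756 + (-1 - 4*100²)*26 = -42756 + (-1 - 4*10000)*26 = -42756 + (-1 - 40000)*26 = -42756 - 40001*26 = -42756 - 1040026 = -1082782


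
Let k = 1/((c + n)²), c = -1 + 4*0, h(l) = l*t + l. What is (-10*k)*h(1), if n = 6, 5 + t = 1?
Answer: 6/5 ≈ 1.2000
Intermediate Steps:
t = -4 (t = -5 + 1 = -4)
h(l) = -3*l (h(l) = l*(-4) + l = -4*l + l = -3*l)
c = -1 (c = -1 + 0 = -1)
k = 1/25 (k = 1/((-1 + 6)²) = 1/(5²) = 1/25 ≈ 0.040000)
(-10*k)*h(1) = (-10*1/25)*(-3*1) = -⅖*(-3) = 6/5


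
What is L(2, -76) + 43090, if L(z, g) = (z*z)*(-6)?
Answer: 43066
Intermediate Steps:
L(z, g) = -6*z² (L(z, g) = z²*(-6) = -6*z²)
L(2, -76) + 43090 = -6*2² + 43090 = -6*4 + 43090 = -24 + 43090 = 43066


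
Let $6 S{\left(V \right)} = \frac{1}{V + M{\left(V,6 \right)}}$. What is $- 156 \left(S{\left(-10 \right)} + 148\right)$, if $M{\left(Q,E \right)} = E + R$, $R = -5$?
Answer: $- \frac{207766}{9} \approx -23085.0$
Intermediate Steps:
$M{\left(Q,E \right)} = -5 + E$ ($M{\left(Q,E \right)} = E - 5 = -5 + E$)
$S{\left(V \right)} = \frac{1}{6 \left(1 + V\right)}$ ($S{\left(V \right)} = \frac{1}{6 \left(V + \left(-5 + 6\right)\right)} = \frac{1}{6 \left(V + 1\right)} = \frac{1}{6 \left(1 + V\right)}$)
$- 156 \left(S{\left(-10 \right)} + 148\right) = - 156 \left(\frac{1}{6 \left(1 - 10\right)} + 148\right) = - 156 \left(\frac{1}{6 \left(-9\right)} + 148\right) = - 156 \left(\frac{1}{6} \left(- \frac{1}{9}\right) + 148\right) = - 156 \left(- \frac{1}{54} + 148\right) = \left(-156\right) \frac{7991}{54} = - \frac{207766}{9}$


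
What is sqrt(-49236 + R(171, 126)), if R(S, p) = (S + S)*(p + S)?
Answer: sqrt(52338) ≈ 228.77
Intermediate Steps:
R(S, p) = 2*S*(S + p) (R(S, p) = (2*S)*(S + p) = 2*S*(S + p))
sqrt(-49236 + R(171, 126)) = sqrt(-49236 + 2*171*(171 + 126)) = sqrt(-49236 + 2*171*297) = sqrt(-49236 + 101574) = sqrt(52338)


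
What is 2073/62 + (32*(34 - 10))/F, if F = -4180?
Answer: 2154381/64790 ≈ 33.252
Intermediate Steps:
2073/62 + (32*(34 - 10))/F = 2073/62 + (32*(34 - 10))/(-4180) = 2073*(1/62) + (32*24)*(-1/4180) = 2073/62 + 768*(-1/4180) = 2073/62 - 192/1045 = 2154381/64790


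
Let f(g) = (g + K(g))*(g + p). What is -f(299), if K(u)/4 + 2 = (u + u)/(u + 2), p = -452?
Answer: 13767399/301 ≈ 45739.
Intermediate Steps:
K(u) = -8 + 8*u/(2 + u) (K(u) = -8 + 4*((u + u)/(u + 2)) = -8 + 4*((2*u)/(2 + u)) = -8 + 4*(2*u/(2 + u)) = -8 + 8*u/(2 + u))
f(g) = (-452 + g)*(g - 16/(2 + g)) (f(g) = (g - 16/(2 + g))*(g - 452) = (g - 16/(2 + g))*(-452 + g) = (-452 + g)*(g - 16/(2 + g)))
-f(299) = -(7232 - 16*299 + 299*(-452 + 299)*(2 + 299))/(2 + 299) = -(7232 - 4784 + 299*(-153)*301)/301 = -(7232 - 4784 - 13769847)/301 = -(-13767399)/301 = -1*(-13767399/301) = 13767399/301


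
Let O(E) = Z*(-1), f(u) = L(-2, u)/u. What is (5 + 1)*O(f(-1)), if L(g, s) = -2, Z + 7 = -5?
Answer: 72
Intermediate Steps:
Z = -12 (Z = -7 - 5 = -12)
f(u) = -2/u
O(E) = 12 (O(E) = -12*(-1) = 12)
(5 + 1)*O(f(-1)) = (5 + 1)*12 = 6*12 = 72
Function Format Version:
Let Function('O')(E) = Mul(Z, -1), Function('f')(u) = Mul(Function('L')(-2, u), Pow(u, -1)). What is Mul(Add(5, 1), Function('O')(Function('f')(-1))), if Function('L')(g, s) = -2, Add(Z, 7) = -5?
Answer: 72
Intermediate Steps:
Z = -12 (Z = Add(-7, -5) = -12)
Function('f')(u) = Mul(-2, Pow(u, -1))
Function('O')(E) = 12 (Function('O')(E) = Mul(-12, -1) = 12)
Mul(Add(5, 1), Function('O')(Function('f')(-1))) = Mul(Add(5, 1), 12) = Mul(6, 12) = 72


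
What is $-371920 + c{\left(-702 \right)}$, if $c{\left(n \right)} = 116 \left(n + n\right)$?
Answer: $-534784$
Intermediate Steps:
$c{\left(n \right)} = 232 n$ ($c{\left(n \right)} = 116 \cdot 2 n = 232 n$)
$-371920 + c{\left(-702 \right)} = -371920 + 232 \left(-702\right) = -371920 - 162864 = -534784$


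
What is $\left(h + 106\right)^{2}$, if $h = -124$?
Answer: $324$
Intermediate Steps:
$\left(h + 106\right)^{2} = \left(-124 + 106\right)^{2} = \left(-18\right)^{2} = 324$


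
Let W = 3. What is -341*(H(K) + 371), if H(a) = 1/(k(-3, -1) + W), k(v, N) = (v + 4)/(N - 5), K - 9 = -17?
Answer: -2152733/17 ≈ -1.2663e+5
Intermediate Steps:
K = -8 (K = 9 - 17 = -8)
k(v, N) = (4 + v)/(-5 + N)
H(a) = 6/17 (H(a) = 1/((4 - 3)/(-5 - 1) + 3) = 1/(1/(-6) + 3) = 1/(-⅙*1 + 3) = 1/(-⅙ + 3) = 1/(17/6) = 6/17)
-341*(H(K) + 371) = -341*(6/17 + 371) = -341*6313/17 = -2152733/17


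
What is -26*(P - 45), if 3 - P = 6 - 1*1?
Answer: 1222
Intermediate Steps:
P = -2 (P = 3 - (6 - 1*1) = 3 - (6 - 1) = 3 - 1*5 = 3 - 5 = -2)
-26*(P - 45) = -26*(-2 - 45) = -26*(-47) = 1222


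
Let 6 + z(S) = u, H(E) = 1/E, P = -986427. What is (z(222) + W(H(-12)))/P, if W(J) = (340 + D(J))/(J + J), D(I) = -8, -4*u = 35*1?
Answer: 8027/3945708 ≈ 0.0020344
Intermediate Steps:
u = -35/4 ≈ -8.7500
z(S) = -59/4 (z(S) = -6 - 35/4 = -59/4)
W(J) = 166/J (W(J) = (340 - 8)/(J + J) = 332/((2*J)) = 332*(1/(2*J)) = 166/J)
(z(222) + W(H(-12)))/P = (-59/4 + 166/(1/(-12)))/(-986427) = (-59/4 + 166/(-1/12))*(-1/986427) = (-59/4 + 166*(-12))*(-1/986427) = (-59/4 - 1992)*(-1/986427) = -8027/4*(-1/986427) = 8027/3945708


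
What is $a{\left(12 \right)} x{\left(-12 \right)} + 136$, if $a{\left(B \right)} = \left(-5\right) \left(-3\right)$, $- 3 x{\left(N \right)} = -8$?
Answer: $176$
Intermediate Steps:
$x{\left(N \right)} = \frac{8}{3}$ ($x{\left(N \right)} = \left(- \frac{1}{3}\right) \left(-8\right) = \frac{8}{3}$)
$a{\left(B \right)} = 15$
$a{\left(12 \right)} x{\left(-12 \right)} + 136 = 15 \cdot \frac{8}{3} + 136 = 40 + 136 = 176$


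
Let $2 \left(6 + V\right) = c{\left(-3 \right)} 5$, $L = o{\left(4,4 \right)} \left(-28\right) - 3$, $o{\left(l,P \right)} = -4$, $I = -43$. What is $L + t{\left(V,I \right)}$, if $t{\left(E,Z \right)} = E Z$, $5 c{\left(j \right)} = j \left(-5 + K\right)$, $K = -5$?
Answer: $-278$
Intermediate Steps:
$c{\left(j \right)} = - 2 j$ ($c{\left(j \right)} = \frac{j \left(-5 - 5\right)}{5} = \frac{j \left(-10\right)}{5} = \frac{\left(-10\right) j}{5} = - 2 j$)
$L = 109$ ($L = \left(-4\right) \left(-28\right) - 3 = 112 - 3 = 109$)
$V = 9$ ($V = -6 + \frac{\left(-2\right) \left(-3\right) 5}{2} = -6 + \frac{6 \cdot 5}{2} = -6 + \frac{1}{2} \cdot 30 = -6 + 15 = 9$)
$L + t{\left(V,I \right)} = 109 + 9 \left(-43\right) = 109 - 387 = -278$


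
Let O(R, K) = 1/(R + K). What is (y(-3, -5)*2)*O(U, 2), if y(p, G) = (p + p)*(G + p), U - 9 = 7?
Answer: 16/3 ≈ 5.3333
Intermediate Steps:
U = 16 (U = 9 + 7 = 16)
O(R, K) = 1/(K + R)
y(p, G) = 2*p*(G + p) (y(p, G) = (2*p)*(G + p) = 2*p*(G + p))
(y(-3, -5)*2)*O(U, 2) = ((2*(-3)*(-5 - 3))*2)/(2 + 16) = ((2*(-3)*(-8))*2)/18 = (48*2)*(1/18) = 96*(1/18) = 16/3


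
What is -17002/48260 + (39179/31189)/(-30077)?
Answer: -419762719017/1191350872310 ≈ -0.35234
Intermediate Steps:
-17002/48260 + (39179/31189)/(-30077) = -17002*1/48260 + (39179*(1/31189))*(-1/30077) = -8501/24130 + (39179/31189)*(-1/30077) = -8501/24130 - 39179/938071553 = -419762719017/1191350872310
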